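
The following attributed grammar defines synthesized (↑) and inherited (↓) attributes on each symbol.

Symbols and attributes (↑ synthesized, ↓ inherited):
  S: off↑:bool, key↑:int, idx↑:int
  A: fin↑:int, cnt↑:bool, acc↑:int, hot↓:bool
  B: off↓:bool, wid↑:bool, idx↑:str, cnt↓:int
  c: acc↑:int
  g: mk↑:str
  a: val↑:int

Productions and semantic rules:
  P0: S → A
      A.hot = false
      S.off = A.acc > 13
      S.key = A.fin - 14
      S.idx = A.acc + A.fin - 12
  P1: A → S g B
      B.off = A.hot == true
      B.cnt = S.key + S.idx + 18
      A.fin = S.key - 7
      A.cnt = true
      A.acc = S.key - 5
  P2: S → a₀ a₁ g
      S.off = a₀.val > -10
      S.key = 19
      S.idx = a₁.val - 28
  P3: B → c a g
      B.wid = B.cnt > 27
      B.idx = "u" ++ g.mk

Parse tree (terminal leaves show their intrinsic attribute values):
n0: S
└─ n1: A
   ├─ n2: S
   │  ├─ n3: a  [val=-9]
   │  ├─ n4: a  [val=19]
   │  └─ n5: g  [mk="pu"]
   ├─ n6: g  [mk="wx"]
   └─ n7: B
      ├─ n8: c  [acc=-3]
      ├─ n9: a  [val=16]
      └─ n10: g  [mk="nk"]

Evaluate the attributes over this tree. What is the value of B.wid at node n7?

true

1. n1.hot = false  [false]
2. n3.val = -9  [terminal]
3. n4.val = 19  [terminal]
4. n5.mk = "pu"  [terminal]
5. n2.off = true  [a₀.val > -10]
6. n2.key = 19  [19]
7. n2.idx = -9  [a₁.val - 28]
8. n6.mk = "wx"  [terminal]
9. n7.off = false  [A.hot == true]
10. n7.cnt = 28  [S.key + S.idx + 18]
11. n8.acc = -3  [terminal]
12. n9.val = 16  [terminal]
13. n10.mk = "nk"  [terminal]
14. n7.wid = true  [B.cnt > 27]
15. n7.idx = "unk"  ["u" ++ g.mk]
16. n1.fin = 12  [S.key - 7]
17. n1.cnt = true  [true]
18. n1.acc = 14  [S.key - 5]
19. n0.off = true  [A.acc > 13]
20. n0.key = -2  [A.fin - 14]
21. n0.idx = 14  [A.acc + A.fin - 12]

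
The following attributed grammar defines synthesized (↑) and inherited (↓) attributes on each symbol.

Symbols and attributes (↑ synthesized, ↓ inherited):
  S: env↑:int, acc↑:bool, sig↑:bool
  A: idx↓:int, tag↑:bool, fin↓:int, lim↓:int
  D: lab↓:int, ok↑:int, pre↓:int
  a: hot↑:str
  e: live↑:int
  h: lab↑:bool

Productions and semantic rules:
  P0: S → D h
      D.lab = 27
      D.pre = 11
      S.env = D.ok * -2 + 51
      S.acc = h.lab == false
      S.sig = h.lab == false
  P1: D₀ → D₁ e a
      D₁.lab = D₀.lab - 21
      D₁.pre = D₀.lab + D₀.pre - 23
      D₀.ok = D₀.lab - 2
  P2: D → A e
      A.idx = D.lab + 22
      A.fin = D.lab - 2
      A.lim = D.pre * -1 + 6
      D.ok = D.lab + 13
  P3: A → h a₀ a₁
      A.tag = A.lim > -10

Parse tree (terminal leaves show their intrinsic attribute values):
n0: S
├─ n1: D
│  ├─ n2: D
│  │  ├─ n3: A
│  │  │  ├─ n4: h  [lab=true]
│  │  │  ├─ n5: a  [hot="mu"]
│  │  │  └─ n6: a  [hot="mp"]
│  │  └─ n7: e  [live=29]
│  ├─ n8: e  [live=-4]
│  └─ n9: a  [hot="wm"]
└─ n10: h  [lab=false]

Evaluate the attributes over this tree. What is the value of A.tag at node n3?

1. n1.lab = 27  [27]
2. n1.pre = 11  [11]
3. n2.lab = 6  [D₀.lab - 21]
4. n2.pre = 15  [D₀.lab + D₀.pre - 23]
5. n3.idx = 28  [D.lab + 22]
6. n3.fin = 4  [D.lab - 2]
7. n3.lim = -9  [D.pre * -1 + 6]
8. n4.lab = true  [terminal]
9. n5.hot = "mu"  [terminal]
10. n6.hot = "mp"  [terminal]
11. n3.tag = true  [A.lim > -10]
12. n7.live = 29  [terminal]
13. n2.ok = 19  [D.lab + 13]
14. n8.live = -4  [terminal]
15. n9.hot = "wm"  [terminal]
16. n1.ok = 25  [D₀.lab - 2]
17. n10.lab = false  [terminal]
18. n0.env = 1  [D.ok * -2 + 51]
19. n0.acc = true  [h.lab == false]
20. n0.sig = true  [h.lab == false]

true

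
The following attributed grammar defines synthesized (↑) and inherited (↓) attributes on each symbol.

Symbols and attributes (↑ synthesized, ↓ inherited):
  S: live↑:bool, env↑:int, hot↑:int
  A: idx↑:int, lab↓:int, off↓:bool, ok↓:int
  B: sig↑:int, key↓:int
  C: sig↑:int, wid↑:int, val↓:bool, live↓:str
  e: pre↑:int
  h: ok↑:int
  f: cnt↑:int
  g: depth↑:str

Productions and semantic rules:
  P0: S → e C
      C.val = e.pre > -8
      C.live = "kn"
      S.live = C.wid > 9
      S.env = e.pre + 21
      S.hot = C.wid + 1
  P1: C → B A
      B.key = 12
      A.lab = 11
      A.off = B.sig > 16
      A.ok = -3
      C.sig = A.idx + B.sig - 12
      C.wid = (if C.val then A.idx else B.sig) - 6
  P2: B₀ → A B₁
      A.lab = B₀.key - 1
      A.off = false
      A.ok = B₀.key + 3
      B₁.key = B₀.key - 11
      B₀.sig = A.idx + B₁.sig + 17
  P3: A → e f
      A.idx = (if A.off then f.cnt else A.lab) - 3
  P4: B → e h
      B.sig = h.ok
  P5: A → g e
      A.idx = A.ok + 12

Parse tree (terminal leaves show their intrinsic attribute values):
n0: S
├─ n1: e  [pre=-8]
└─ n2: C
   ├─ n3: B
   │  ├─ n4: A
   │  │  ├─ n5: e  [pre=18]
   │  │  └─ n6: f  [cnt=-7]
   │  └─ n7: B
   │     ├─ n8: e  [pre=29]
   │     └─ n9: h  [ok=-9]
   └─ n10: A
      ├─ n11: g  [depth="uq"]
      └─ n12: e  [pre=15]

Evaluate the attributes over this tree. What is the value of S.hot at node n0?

11

1. n1.pre = -8  [terminal]
2. n2.val = false  [e.pre > -8]
3. n2.live = "kn"  ["kn"]
4. n3.key = 12  [12]
5. n4.lab = 11  [B₀.key - 1]
6. n4.off = false  [false]
7. n4.ok = 15  [B₀.key + 3]
8. n5.pre = 18  [terminal]
9. n6.cnt = -7  [terminal]
10. n4.idx = 8  [(if A.off then f.cnt else A.lab) - 3]
11. n7.key = 1  [B₀.key - 11]
12. n8.pre = 29  [terminal]
13. n9.ok = -9  [terminal]
14. n7.sig = -9  [h.ok]
15. n3.sig = 16  [A.idx + B₁.sig + 17]
16. n10.lab = 11  [11]
17. n10.off = false  [B.sig > 16]
18. n10.ok = -3  [-3]
19. n11.depth = "uq"  [terminal]
20. n12.pre = 15  [terminal]
21. n10.idx = 9  [A.ok + 12]
22. n2.sig = 13  [A.idx + B.sig - 12]
23. n2.wid = 10  [(if C.val then A.idx else B.sig) - 6]
24. n0.live = true  [C.wid > 9]
25. n0.env = 13  [e.pre + 21]
26. n0.hot = 11  [C.wid + 1]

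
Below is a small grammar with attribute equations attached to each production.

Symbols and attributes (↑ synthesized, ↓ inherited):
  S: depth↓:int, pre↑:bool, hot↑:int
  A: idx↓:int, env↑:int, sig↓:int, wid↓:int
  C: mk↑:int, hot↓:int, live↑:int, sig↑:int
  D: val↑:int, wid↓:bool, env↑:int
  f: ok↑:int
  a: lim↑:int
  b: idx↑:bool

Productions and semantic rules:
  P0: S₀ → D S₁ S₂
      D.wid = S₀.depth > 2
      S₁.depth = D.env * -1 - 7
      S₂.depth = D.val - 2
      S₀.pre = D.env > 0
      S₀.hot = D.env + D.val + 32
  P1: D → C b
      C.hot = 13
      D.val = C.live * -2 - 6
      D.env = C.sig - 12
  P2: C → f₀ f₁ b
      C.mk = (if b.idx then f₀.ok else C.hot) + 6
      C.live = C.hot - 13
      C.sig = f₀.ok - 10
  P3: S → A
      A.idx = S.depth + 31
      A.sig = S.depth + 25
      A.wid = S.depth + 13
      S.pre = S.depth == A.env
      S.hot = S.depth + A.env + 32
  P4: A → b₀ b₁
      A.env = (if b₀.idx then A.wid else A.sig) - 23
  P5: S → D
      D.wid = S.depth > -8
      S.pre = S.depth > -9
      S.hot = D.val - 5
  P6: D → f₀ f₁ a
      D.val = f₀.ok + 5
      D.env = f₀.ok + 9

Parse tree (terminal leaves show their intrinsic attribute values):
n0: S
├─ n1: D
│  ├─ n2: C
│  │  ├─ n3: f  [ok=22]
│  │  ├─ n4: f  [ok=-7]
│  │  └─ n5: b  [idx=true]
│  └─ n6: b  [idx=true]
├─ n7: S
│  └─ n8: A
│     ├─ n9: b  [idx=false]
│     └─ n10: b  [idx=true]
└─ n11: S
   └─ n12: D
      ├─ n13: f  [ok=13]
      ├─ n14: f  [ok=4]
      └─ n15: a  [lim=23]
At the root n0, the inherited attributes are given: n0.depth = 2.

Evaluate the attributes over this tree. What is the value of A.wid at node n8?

1. n0.depth = 2  [given at root]
2. n1.wid = false  [S₀.depth > 2]
3. n2.hot = 13  [13]
4. n3.ok = 22  [terminal]
5. n4.ok = -7  [terminal]
6. n5.idx = true  [terminal]
7. n2.mk = 28  [(if b.idx then f₀.ok else C.hot) + 6]
8. n2.live = 0  [C.hot - 13]
9. n2.sig = 12  [f₀.ok - 10]
10. n6.idx = true  [terminal]
11. n1.val = -6  [C.live * -2 - 6]
12. n1.env = 0  [C.sig - 12]
13. n7.depth = -7  [D.env * -1 - 7]
14. n8.idx = 24  [S.depth + 31]
15. n8.sig = 18  [S.depth + 25]
16. n8.wid = 6  [S.depth + 13]
17. n9.idx = false  [terminal]
18. n10.idx = true  [terminal]
19. n8.env = -5  [(if b₀.idx then A.wid else A.sig) - 23]
20. n7.pre = false  [S.depth == A.env]
21. n7.hot = 20  [S.depth + A.env + 32]
22. n11.depth = -8  [D.val - 2]
23. n12.wid = false  [S.depth > -8]
24. n13.ok = 13  [terminal]
25. n14.ok = 4  [terminal]
26. n15.lim = 23  [terminal]
27. n12.val = 18  [f₀.ok + 5]
28. n12.env = 22  [f₀.ok + 9]
29. n11.pre = true  [S.depth > -9]
30. n11.hot = 13  [D.val - 5]
31. n0.pre = false  [D.env > 0]
32. n0.hot = 26  [D.env + D.val + 32]

6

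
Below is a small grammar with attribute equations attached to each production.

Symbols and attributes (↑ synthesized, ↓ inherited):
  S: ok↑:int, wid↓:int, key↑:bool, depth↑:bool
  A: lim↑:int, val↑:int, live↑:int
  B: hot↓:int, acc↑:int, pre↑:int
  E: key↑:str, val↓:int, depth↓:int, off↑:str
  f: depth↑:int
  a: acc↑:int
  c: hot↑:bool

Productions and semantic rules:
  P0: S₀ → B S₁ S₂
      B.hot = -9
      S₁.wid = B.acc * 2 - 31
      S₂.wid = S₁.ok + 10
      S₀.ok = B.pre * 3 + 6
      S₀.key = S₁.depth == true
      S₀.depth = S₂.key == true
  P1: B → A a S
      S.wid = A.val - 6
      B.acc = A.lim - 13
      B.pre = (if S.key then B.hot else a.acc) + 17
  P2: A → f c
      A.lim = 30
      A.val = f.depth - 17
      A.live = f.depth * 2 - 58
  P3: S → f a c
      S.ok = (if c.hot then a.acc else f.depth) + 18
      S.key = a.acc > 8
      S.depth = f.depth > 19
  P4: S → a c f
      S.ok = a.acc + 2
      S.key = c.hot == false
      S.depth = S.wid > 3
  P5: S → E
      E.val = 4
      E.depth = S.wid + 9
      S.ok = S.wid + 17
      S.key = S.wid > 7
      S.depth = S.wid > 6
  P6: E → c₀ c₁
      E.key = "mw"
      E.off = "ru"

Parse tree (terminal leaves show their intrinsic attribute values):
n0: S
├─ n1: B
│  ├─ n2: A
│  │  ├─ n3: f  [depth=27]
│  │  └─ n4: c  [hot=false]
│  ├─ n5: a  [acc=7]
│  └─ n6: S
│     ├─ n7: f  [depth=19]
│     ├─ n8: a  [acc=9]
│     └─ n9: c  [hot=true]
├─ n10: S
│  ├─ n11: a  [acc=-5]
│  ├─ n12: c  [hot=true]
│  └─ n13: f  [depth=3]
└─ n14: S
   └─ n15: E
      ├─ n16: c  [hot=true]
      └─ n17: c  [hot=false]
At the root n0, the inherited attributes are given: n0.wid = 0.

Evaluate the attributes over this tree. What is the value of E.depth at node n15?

1. n0.wid = 0  [given at root]
2. n1.hot = -9  [-9]
3. n3.depth = 27  [terminal]
4. n4.hot = false  [terminal]
5. n2.lim = 30  [30]
6. n2.val = 10  [f.depth - 17]
7. n2.live = -4  [f.depth * 2 - 58]
8. n5.acc = 7  [terminal]
9. n6.wid = 4  [A.val - 6]
10. n7.depth = 19  [terminal]
11. n8.acc = 9  [terminal]
12. n9.hot = true  [terminal]
13. n6.ok = 27  [(if c.hot then a.acc else f.depth) + 18]
14. n6.key = true  [a.acc > 8]
15. n6.depth = false  [f.depth > 19]
16. n1.acc = 17  [A.lim - 13]
17. n1.pre = 8  [(if S.key then B.hot else a.acc) + 17]
18. n10.wid = 3  [B.acc * 2 - 31]
19. n11.acc = -5  [terminal]
20. n12.hot = true  [terminal]
21. n13.depth = 3  [terminal]
22. n10.ok = -3  [a.acc + 2]
23. n10.key = false  [c.hot == false]
24. n10.depth = false  [S.wid > 3]
25. n14.wid = 7  [S₁.ok + 10]
26. n15.val = 4  [4]
27. n15.depth = 16  [S.wid + 9]
28. n16.hot = true  [terminal]
29. n17.hot = false  [terminal]
30. n15.key = "mw"  ["mw"]
31. n15.off = "ru"  ["ru"]
32. n14.ok = 24  [S.wid + 17]
33. n14.key = false  [S.wid > 7]
34. n14.depth = true  [S.wid > 6]
35. n0.ok = 30  [B.pre * 3 + 6]
36. n0.key = false  [S₁.depth == true]
37. n0.depth = false  [S₂.key == true]

16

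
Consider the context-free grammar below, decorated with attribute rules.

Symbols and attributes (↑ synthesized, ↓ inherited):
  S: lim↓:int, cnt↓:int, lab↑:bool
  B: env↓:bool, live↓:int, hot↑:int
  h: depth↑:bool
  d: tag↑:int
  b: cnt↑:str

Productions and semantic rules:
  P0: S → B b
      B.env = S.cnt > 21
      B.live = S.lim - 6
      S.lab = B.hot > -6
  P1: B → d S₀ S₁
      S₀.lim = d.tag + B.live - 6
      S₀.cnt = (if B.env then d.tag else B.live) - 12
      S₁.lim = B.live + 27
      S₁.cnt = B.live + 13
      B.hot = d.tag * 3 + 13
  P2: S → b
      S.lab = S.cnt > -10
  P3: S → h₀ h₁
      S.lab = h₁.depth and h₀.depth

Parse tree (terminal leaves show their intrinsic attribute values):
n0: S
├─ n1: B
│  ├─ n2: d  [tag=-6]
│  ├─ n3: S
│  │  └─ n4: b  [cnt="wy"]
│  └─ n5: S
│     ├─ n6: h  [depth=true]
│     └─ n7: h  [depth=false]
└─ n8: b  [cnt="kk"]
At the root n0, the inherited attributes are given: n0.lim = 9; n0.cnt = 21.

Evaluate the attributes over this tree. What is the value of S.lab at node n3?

1. n0.lim = 9  [given at root]
2. n0.cnt = 21  [given at root]
3. n1.env = false  [S.cnt > 21]
4. n1.live = 3  [S.lim - 6]
5. n2.tag = -6  [terminal]
6. n3.lim = -9  [d.tag + B.live - 6]
7. n3.cnt = -9  [(if B.env then d.tag else B.live) - 12]
8. n4.cnt = "wy"  [terminal]
9. n3.lab = true  [S.cnt > -10]
10. n5.lim = 30  [B.live + 27]
11. n5.cnt = 16  [B.live + 13]
12. n6.depth = true  [terminal]
13. n7.depth = false  [terminal]
14. n5.lab = false  [h₁.depth and h₀.depth]
15. n1.hot = -5  [d.tag * 3 + 13]
16. n8.cnt = "kk"  [terminal]
17. n0.lab = true  [B.hot > -6]

true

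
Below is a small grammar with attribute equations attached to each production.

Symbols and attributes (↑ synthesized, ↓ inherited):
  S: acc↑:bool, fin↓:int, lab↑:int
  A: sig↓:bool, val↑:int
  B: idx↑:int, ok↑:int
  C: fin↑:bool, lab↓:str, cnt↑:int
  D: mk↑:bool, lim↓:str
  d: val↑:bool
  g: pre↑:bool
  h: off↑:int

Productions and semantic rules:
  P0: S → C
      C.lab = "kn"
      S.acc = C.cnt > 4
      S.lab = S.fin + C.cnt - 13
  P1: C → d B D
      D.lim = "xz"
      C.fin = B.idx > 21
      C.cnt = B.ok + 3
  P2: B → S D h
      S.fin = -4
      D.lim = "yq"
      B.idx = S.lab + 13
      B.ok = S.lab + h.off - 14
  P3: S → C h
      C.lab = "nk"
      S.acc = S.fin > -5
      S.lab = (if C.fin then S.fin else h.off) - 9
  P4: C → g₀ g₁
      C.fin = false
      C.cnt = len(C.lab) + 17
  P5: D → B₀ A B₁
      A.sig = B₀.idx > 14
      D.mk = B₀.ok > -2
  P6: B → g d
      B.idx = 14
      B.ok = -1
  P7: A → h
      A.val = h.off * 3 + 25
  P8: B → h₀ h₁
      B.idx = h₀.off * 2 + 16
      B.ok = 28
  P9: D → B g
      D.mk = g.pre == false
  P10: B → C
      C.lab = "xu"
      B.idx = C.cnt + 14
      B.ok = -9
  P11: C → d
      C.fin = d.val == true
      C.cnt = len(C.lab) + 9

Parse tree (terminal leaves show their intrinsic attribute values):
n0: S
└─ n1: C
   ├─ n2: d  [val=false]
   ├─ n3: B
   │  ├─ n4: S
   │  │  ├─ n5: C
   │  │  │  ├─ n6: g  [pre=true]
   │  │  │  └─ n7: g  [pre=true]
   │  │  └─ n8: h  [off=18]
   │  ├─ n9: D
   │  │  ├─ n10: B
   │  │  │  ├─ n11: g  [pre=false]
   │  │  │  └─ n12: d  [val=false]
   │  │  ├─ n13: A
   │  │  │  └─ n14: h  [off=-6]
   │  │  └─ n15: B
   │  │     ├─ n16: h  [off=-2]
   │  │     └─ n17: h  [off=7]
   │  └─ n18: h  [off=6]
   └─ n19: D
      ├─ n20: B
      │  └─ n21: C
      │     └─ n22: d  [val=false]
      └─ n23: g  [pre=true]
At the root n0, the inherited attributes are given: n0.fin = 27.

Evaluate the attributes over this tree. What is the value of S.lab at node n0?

18

1. n0.fin = 27  [given at root]
2. n1.lab = "kn"  ["kn"]
3. n2.val = false  [terminal]
4. n4.fin = -4  [-4]
5. n5.lab = "nk"  ["nk"]
6. n6.pre = true  [terminal]
7. n7.pre = true  [terminal]
8. n5.fin = false  [false]
9. n5.cnt = 19  [len(C.lab) + 17]
10. n8.off = 18  [terminal]
11. n4.acc = true  [S.fin > -5]
12. n4.lab = 9  [(if C.fin then S.fin else h.off) - 9]
13. n9.lim = "yq"  ["yq"]
14. n11.pre = false  [terminal]
15. n12.val = false  [terminal]
16. n10.idx = 14  [14]
17. n10.ok = -1  [-1]
18. n13.sig = false  [B₀.idx > 14]
19. n14.off = -6  [terminal]
20. n13.val = 7  [h.off * 3 + 25]
21. n16.off = -2  [terminal]
22. n17.off = 7  [terminal]
23. n15.idx = 12  [h₀.off * 2 + 16]
24. n15.ok = 28  [28]
25. n9.mk = true  [B₀.ok > -2]
26. n18.off = 6  [terminal]
27. n3.idx = 22  [S.lab + 13]
28. n3.ok = 1  [S.lab + h.off - 14]
29. n19.lim = "xz"  ["xz"]
30. n21.lab = "xu"  ["xu"]
31. n22.val = false  [terminal]
32. n21.fin = false  [d.val == true]
33. n21.cnt = 11  [len(C.lab) + 9]
34. n20.idx = 25  [C.cnt + 14]
35. n20.ok = -9  [-9]
36. n23.pre = true  [terminal]
37. n19.mk = false  [g.pre == false]
38. n1.fin = true  [B.idx > 21]
39. n1.cnt = 4  [B.ok + 3]
40. n0.acc = false  [C.cnt > 4]
41. n0.lab = 18  [S.fin + C.cnt - 13]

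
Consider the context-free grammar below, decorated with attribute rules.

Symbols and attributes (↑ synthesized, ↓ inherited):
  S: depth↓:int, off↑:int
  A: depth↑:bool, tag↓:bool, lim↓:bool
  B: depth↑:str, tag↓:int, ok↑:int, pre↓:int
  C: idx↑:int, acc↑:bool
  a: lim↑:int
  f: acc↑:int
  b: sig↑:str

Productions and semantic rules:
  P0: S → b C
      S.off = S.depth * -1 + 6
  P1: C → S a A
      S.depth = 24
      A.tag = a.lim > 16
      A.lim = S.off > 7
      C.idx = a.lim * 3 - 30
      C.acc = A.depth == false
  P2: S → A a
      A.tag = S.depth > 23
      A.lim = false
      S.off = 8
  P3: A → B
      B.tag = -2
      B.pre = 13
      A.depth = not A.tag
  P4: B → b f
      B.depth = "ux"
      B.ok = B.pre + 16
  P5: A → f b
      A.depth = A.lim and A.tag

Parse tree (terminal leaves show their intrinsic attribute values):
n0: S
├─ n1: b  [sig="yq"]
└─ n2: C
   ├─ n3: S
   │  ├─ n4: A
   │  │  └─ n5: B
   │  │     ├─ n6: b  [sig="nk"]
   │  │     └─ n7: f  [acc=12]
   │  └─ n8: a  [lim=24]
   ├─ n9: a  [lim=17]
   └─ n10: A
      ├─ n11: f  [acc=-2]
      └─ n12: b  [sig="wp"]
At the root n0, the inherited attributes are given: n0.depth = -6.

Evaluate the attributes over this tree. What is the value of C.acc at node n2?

1. n0.depth = -6  [given at root]
2. n1.sig = "yq"  [terminal]
3. n3.depth = 24  [24]
4. n4.tag = true  [S.depth > 23]
5. n4.lim = false  [false]
6. n5.tag = -2  [-2]
7. n5.pre = 13  [13]
8. n6.sig = "nk"  [terminal]
9. n7.acc = 12  [terminal]
10. n5.depth = "ux"  ["ux"]
11. n5.ok = 29  [B.pre + 16]
12. n4.depth = false  [not A.tag]
13. n8.lim = 24  [terminal]
14. n3.off = 8  [8]
15. n9.lim = 17  [terminal]
16. n10.tag = true  [a.lim > 16]
17. n10.lim = true  [S.off > 7]
18. n11.acc = -2  [terminal]
19. n12.sig = "wp"  [terminal]
20. n10.depth = true  [A.lim and A.tag]
21. n2.idx = 21  [a.lim * 3 - 30]
22. n2.acc = false  [A.depth == false]
23. n0.off = 12  [S.depth * -1 + 6]

false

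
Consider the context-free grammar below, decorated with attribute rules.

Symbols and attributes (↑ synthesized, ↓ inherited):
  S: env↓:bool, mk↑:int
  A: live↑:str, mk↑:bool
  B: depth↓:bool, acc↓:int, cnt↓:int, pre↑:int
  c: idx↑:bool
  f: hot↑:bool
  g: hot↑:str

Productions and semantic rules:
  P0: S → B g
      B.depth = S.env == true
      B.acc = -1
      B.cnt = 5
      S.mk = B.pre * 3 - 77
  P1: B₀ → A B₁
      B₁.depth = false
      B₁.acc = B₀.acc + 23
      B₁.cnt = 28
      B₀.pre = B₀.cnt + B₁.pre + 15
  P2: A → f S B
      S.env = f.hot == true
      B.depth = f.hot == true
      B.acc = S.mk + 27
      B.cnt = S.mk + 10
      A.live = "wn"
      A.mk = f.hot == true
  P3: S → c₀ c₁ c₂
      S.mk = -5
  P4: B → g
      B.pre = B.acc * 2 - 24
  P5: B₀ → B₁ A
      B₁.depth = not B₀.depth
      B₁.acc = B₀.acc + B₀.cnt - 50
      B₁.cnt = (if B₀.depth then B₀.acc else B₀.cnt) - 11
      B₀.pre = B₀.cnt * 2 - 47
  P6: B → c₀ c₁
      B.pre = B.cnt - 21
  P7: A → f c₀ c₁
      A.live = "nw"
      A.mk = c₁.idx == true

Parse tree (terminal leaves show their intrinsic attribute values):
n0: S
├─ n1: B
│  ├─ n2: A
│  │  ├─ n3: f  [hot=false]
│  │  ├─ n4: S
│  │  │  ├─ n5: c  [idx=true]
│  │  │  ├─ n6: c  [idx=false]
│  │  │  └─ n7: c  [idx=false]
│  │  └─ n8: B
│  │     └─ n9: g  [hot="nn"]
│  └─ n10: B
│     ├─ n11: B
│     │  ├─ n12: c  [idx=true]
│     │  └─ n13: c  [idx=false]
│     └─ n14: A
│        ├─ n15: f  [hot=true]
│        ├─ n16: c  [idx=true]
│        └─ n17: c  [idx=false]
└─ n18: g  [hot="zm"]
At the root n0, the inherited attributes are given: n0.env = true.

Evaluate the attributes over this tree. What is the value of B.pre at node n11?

-4

1. n0.env = true  [given at root]
2. n1.depth = true  [S.env == true]
3. n1.acc = -1  [-1]
4. n1.cnt = 5  [5]
5. n3.hot = false  [terminal]
6. n4.env = false  [f.hot == true]
7. n5.idx = true  [terminal]
8. n6.idx = false  [terminal]
9. n7.idx = false  [terminal]
10. n4.mk = -5  [-5]
11. n8.depth = false  [f.hot == true]
12. n8.acc = 22  [S.mk + 27]
13. n8.cnt = 5  [S.mk + 10]
14. n9.hot = "nn"  [terminal]
15. n8.pre = 20  [B.acc * 2 - 24]
16. n2.live = "wn"  ["wn"]
17. n2.mk = false  [f.hot == true]
18. n10.depth = false  [false]
19. n10.acc = 22  [B₀.acc + 23]
20. n10.cnt = 28  [28]
21. n11.depth = true  [not B₀.depth]
22. n11.acc = 0  [B₀.acc + B₀.cnt - 50]
23. n11.cnt = 17  [(if B₀.depth then B₀.acc else B₀.cnt) - 11]
24. n12.idx = true  [terminal]
25. n13.idx = false  [terminal]
26. n11.pre = -4  [B.cnt - 21]
27. n15.hot = true  [terminal]
28. n16.idx = true  [terminal]
29. n17.idx = false  [terminal]
30. n14.live = "nw"  ["nw"]
31. n14.mk = false  [c₁.idx == true]
32. n10.pre = 9  [B₀.cnt * 2 - 47]
33. n1.pre = 29  [B₀.cnt + B₁.pre + 15]
34. n18.hot = "zm"  [terminal]
35. n0.mk = 10  [B.pre * 3 - 77]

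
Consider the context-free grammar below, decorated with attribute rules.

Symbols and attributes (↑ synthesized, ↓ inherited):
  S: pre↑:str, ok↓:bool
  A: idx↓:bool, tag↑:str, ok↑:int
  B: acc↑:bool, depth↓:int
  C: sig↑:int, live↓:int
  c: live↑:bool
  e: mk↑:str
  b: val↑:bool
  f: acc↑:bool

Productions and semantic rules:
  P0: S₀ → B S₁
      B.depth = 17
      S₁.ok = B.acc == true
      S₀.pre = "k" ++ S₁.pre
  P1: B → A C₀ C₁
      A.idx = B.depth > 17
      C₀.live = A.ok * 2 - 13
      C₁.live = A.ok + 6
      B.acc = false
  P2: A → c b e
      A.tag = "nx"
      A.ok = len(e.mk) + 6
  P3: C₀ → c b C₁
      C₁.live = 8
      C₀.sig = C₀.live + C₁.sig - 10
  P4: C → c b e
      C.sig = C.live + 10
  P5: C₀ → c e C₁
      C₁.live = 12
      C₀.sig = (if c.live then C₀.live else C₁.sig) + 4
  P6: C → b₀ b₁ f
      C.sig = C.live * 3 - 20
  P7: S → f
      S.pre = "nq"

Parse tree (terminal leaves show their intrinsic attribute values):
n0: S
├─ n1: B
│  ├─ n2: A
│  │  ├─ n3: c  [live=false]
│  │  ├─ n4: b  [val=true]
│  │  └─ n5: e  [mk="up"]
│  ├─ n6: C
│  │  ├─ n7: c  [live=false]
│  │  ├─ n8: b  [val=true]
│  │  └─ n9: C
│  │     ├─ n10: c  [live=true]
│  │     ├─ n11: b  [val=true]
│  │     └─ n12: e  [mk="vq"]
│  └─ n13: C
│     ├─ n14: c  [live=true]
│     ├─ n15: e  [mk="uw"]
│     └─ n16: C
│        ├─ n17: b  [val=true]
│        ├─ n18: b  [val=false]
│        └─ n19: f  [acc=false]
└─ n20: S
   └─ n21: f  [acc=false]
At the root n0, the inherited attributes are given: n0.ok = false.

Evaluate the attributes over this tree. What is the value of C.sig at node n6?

1. n0.ok = false  [given at root]
2. n1.depth = 17  [17]
3. n2.idx = false  [B.depth > 17]
4. n3.live = false  [terminal]
5. n4.val = true  [terminal]
6. n5.mk = "up"  [terminal]
7. n2.tag = "nx"  ["nx"]
8. n2.ok = 8  [len(e.mk) + 6]
9. n6.live = 3  [A.ok * 2 - 13]
10. n7.live = false  [terminal]
11. n8.val = true  [terminal]
12. n9.live = 8  [8]
13. n10.live = true  [terminal]
14. n11.val = true  [terminal]
15. n12.mk = "vq"  [terminal]
16. n9.sig = 18  [C.live + 10]
17. n6.sig = 11  [C₀.live + C₁.sig - 10]
18. n13.live = 14  [A.ok + 6]
19. n14.live = true  [terminal]
20. n15.mk = "uw"  [terminal]
21. n16.live = 12  [12]
22. n17.val = true  [terminal]
23. n18.val = false  [terminal]
24. n19.acc = false  [terminal]
25. n16.sig = 16  [C.live * 3 - 20]
26. n13.sig = 18  [(if c.live then C₀.live else C₁.sig) + 4]
27. n1.acc = false  [false]
28. n20.ok = false  [B.acc == true]
29. n21.acc = false  [terminal]
30. n20.pre = "nq"  ["nq"]
31. n0.pre = "knq"  ["k" ++ S₁.pre]

11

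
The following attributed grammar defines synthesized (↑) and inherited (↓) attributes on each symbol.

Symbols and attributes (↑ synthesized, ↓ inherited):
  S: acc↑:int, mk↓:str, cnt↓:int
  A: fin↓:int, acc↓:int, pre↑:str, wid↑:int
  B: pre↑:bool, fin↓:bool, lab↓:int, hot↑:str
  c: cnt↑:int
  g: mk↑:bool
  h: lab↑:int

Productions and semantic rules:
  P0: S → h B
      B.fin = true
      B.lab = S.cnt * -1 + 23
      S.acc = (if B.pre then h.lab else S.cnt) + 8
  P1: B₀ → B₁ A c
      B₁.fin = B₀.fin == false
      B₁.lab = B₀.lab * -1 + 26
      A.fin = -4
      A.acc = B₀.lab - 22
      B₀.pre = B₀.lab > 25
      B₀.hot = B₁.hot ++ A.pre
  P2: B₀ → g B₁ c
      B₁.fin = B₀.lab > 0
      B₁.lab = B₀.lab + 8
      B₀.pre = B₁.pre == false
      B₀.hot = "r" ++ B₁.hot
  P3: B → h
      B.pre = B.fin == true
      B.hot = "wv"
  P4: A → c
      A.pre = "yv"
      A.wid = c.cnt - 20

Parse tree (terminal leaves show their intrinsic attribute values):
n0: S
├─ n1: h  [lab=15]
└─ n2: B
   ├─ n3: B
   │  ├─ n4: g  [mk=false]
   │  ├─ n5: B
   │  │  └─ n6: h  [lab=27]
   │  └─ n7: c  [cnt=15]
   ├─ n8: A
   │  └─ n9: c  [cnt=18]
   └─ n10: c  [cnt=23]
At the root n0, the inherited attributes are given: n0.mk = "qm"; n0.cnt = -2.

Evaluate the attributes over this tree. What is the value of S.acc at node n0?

6

1. n0.mk = "qm"  [given at root]
2. n0.cnt = -2  [given at root]
3. n1.lab = 15  [terminal]
4. n2.fin = true  [true]
5. n2.lab = 25  [S.cnt * -1 + 23]
6. n3.fin = false  [B₀.fin == false]
7. n3.lab = 1  [B₀.lab * -1 + 26]
8. n4.mk = false  [terminal]
9. n5.fin = true  [B₀.lab > 0]
10. n5.lab = 9  [B₀.lab + 8]
11. n6.lab = 27  [terminal]
12. n5.pre = true  [B.fin == true]
13. n5.hot = "wv"  ["wv"]
14. n7.cnt = 15  [terminal]
15. n3.pre = false  [B₁.pre == false]
16. n3.hot = "rwv"  ["r" ++ B₁.hot]
17. n8.fin = -4  [-4]
18. n8.acc = 3  [B₀.lab - 22]
19. n9.cnt = 18  [terminal]
20. n8.pre = "yv"  ["yv"]
21. n8.wid = -2  [c.cnt - 20]
22. n10.cnt = 23  [terminal]
23. n2.pre = false  [B₀.lab > 25]
24. n2.hot = "rwvyv"  [B₁.hot ++ A.pre]
25. n0.acc = 6  [(if B.pre then h.lab else S.cnt) + 8]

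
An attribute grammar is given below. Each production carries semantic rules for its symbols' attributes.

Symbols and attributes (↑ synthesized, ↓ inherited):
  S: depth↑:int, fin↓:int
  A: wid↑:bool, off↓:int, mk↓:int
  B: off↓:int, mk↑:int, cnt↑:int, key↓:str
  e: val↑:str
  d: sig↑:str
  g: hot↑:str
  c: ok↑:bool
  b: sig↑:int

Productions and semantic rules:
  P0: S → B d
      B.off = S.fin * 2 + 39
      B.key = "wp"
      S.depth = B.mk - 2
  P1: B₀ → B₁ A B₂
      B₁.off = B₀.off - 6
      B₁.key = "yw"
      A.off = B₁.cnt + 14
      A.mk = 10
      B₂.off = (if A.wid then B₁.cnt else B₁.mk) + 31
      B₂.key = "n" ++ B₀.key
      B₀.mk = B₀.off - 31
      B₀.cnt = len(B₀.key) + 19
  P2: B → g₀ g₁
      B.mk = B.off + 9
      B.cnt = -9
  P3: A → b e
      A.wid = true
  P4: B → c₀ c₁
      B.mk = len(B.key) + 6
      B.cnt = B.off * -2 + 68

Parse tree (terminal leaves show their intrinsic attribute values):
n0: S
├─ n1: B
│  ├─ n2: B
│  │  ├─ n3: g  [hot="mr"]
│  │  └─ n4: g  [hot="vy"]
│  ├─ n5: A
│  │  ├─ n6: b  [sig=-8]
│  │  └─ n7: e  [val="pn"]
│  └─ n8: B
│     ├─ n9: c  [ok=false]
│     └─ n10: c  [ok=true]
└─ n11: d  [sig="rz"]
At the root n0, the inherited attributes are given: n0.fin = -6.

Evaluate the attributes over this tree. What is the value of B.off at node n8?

1. n0.fin = -6  [given at root]
2. n1.off = 27  [S.fin * 2 + 39]
3. n1.key = "wp"  ["wp"]
4. n2.off = 21  [B₀.off - 6]
5. n2.key = "yw"  ["yw"]
6. n3.hot = "mr"  [terminal]
7. n4.hot = "vy"  [terminal]
8. n2.mk = 30  [B.off + 9]
9. n2.cnt = -9  [-9]
10. n5.off = 5  [B₁.cnt + 14]
11. n5.mk = 10  [10]
12. n6.sig = -8  [terminal]
13. n7.val = "pn"  [terminal]
14. n5.wid = true  [true]
15. n8.off = 22  [(if A.wid then B₁.cnt else B₁.mk) + 31]
16. n8.key = "nwp"  ["n" ++ B₀.key]
17. n9.ok = false  [terminal]
18. n10.ok = true  [terminal]
19. n8.mk = 9  [len(B.key) + 6]
20. n8.cnt = 24  [B.off * -2 + 68]
21. n1.mk = -4  [B₀.off - 31]
22. n1.cnt = 21  [len(B₀.key) + 19]
23. n11.sig = "rz"  [terminal]
24. n0.depth = -6  [B.mk - 2]

22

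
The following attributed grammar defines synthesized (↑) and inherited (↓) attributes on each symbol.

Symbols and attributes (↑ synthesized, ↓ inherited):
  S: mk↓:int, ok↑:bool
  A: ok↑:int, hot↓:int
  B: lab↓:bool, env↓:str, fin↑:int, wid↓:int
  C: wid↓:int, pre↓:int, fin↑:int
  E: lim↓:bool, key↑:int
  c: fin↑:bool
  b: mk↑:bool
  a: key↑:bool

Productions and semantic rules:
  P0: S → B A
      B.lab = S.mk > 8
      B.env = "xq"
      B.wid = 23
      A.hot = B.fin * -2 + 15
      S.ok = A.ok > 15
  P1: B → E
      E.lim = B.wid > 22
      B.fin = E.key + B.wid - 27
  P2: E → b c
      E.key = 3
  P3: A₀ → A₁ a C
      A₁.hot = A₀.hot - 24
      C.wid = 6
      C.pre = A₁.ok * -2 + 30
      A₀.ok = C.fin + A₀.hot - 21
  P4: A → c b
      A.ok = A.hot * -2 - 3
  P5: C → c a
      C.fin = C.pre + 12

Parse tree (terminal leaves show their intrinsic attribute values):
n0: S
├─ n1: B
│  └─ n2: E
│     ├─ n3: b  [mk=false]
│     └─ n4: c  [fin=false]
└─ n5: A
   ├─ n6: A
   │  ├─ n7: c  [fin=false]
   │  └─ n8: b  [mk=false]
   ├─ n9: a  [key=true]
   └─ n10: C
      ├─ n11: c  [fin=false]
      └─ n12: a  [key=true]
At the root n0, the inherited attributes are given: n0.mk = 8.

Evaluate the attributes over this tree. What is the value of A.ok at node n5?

1. n0.mk = 8  [given at root]
2. n1.lab = false  [S.mk > 8]
3. n1.env = "xq"  ["xq"]
4. n1.wid = 23  [23]
5. n2.lim = true  [B.wid > 22]
6. n3.mk = false  [terminal]
7. n4.fin = false  [terminal]
8. n2.key = 3  [3]
9. n1.fin = -1  [E.key + B.wid - 27]
10. n5.hot = 17  [B.fin * -2 + 15]
11. n6.hot = -7  [A₀.hot - 24]
12. n7.fin = false  [terminal]
13. n8.mk = false  [terminal]
14. n6.ok = 11  [A.hot * -2 - 3]
15. n9.key = true  [terminal]
16. n10.wid = 6  [6]
17. n10.pre = 8  [A₁.ok * -2 + 30]
18. n11.fin = false  [terminal]
19. n12.key = true  [terminal]
20. n10.fin = 20  [C.pre + 12]
21. n5.ok = 16  [C.fin + A₀.hot - 21]
22. n0.ok = true  [A.ok > 15]

16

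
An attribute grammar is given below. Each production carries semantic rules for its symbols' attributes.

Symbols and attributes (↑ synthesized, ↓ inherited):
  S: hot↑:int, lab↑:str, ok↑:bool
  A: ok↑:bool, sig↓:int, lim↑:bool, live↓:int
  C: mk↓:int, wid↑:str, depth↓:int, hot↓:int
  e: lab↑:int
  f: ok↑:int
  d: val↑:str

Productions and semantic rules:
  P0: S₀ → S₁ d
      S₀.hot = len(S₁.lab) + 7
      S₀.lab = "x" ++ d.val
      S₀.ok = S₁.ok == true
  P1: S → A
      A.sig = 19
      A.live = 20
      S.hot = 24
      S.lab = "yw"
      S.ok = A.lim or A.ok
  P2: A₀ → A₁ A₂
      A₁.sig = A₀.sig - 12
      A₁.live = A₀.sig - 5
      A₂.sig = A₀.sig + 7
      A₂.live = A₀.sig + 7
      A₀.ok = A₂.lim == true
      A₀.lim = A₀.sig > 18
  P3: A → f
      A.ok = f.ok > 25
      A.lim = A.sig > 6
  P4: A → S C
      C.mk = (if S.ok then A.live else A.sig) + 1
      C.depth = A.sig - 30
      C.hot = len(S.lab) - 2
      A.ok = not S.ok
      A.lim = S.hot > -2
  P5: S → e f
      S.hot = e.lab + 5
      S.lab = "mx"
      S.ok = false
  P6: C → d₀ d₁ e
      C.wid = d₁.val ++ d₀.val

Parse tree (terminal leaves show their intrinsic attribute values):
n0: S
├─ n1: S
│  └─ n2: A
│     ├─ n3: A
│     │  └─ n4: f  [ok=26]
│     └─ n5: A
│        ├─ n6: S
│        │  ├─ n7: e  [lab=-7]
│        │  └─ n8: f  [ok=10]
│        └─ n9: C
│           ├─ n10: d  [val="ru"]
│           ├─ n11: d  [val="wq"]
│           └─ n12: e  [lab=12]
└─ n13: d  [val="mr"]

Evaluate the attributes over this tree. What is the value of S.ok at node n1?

true

1. n2.sig = 19  [19]
2. n2.live = 20  [20]
3. n3.sig = 7  [A₀.sig - 12]
4. n3.live = 14  [A₀.sig - 5]
5. n4.ok = 26  [terminal]
6. n3.ok = true  [f.ok > 25]
7. n3.lim = true  [A.sig > 6]
8. n5.sig = 26  [A₀.sig + 7]
9. n5.live = 26  [A₀.sig + 7]
10. n7.lab = -7  [terminal]
11. n8.ok = 10  [terminal]
12. n6.hot = -2  [e.lab + 5]
13. n6.lab = "mx"  ["mx"]
14. n6.ok = false  [false]
15. n9.mk = 27  [(if S.ok then A.live else A.sig) + 1]
16. n9.depth = -4  [A.sig - 30]
17. n9.hot = 0  [len(S.lab) - 2]
18. n10.val = "ru"  [terminal]
19. n11.val = "wq"  [terminal]
20. n12.lab = 12  [terminal]
21. n9.wid = "wqru"  [d₁.val ++ d₀.val]
22. n5.ok = true  [not S.ok]
23. n5.lim = false  [S.hot > -2]
24. n2.ok = false  [A₂.lim == true]
25. n2.lim = true  [A₀.sig > 18]
26. n1.hot = 24  [24]
27. n1.lab = "yw"  ["yw"]
28. n1.ok = true  [A.lim or A.ok]
29. n13.val = "mr"  [terminal]
30. n0.hot = 9  [len(S₁.lab) + 7]
31. n0.lab = "xmr"  ["x" ++ d.val]
32. n0.ok = true  [S₁.ok == true]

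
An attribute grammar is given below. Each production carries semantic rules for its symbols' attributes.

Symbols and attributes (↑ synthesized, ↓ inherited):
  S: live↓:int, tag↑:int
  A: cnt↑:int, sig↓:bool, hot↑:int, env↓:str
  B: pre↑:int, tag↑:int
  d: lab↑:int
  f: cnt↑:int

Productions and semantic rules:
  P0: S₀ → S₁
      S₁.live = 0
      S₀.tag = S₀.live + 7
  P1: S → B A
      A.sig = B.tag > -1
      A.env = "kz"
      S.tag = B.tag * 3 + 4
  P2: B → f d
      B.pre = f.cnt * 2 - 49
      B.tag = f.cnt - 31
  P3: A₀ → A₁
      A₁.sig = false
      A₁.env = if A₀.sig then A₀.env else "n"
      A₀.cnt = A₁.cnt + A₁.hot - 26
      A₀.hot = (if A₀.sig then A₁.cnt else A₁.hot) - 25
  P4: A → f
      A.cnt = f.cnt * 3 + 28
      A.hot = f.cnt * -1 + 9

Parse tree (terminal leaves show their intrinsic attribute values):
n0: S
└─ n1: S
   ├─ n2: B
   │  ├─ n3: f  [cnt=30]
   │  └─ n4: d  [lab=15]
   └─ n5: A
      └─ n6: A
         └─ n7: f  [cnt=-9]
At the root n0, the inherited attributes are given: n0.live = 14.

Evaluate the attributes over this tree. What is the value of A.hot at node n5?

-7

1. n0.live = 14  [given at root]
2. n1.live = 0  [0]
3. n3.cnt = 30  [terminal]
4. n4.lab = 15  [terminal]
5. n2.pre = 11  [f.cnt * 2 - 49]
6. n2.tag = -1  [f.cnt - 31]
7. n5.sig = false  [B.tag > -1]
8. n5.env = "kz"  ["kz"]
9. n6.sig = false  [false]
10. n6.env = "n"  [if A₀.sig then A₀.env else "n"]
11. n7.cnt = -9  [terminal]
12. n6.cnt = 1  [f.cnt * 3 + 28]
13. n6.hot = 18  [f.cnt * -1 + 9]
14. n5.cnt = -7  [A₁.cnt + A₁.hot - 26]
15. n5.hot = -7  [(if A₀.sig then A₁.cnt else A₁.hot) - 25]
16. n1.tag = 1  [B.tag * 3 + 4]
17. n0.tag = 21  [S₀.live + 7]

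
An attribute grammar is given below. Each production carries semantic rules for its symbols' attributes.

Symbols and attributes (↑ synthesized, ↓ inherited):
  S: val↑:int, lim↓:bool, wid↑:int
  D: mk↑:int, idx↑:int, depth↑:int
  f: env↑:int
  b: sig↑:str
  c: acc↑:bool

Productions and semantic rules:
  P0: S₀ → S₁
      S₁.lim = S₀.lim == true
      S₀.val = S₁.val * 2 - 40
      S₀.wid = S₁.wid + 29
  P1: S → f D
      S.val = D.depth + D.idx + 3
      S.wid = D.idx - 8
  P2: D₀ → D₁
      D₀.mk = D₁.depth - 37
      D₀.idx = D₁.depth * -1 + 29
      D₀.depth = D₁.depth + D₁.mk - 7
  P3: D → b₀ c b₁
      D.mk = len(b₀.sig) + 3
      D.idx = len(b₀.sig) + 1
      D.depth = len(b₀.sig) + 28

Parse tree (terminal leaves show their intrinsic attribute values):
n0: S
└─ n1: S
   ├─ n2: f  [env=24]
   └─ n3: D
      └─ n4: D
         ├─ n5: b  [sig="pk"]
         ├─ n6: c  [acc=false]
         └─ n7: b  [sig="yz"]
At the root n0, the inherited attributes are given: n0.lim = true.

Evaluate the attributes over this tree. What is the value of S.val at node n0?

1. n0.lim = true  [given at root]
2. n1.lim = true  [S₀.lim == true]
3. n2.env = 24  [terminal]
4. n5.sig = "pk"  [terminal]
5. n6.acc = false  [terminal]
6. n7.sig = "yz"  [terminal]
7. n4.mk = 5  [len(b₀.sig) + 3]
8. n4.idx = 3  [len(b₀.sig) + 1]
9. n4.depth = 30  [len(b₀.sig) + 28]
10. n3.mk = -7  [D₁.depth - 37]
11. n3.idx = -1  [D₁.depth * -1 + 29]
12. n3.depth = 28  [D₁.depth + D₁.mk - 7]
13. n1.val = 30  [D.depth + D.idx + 3]
14. n1.wid = -9  [D.idx - 8]
15. n0.val = 20  [S₁.val * 2 - 40]
16. n0.wid = 20  [S₁.wid + 29]

20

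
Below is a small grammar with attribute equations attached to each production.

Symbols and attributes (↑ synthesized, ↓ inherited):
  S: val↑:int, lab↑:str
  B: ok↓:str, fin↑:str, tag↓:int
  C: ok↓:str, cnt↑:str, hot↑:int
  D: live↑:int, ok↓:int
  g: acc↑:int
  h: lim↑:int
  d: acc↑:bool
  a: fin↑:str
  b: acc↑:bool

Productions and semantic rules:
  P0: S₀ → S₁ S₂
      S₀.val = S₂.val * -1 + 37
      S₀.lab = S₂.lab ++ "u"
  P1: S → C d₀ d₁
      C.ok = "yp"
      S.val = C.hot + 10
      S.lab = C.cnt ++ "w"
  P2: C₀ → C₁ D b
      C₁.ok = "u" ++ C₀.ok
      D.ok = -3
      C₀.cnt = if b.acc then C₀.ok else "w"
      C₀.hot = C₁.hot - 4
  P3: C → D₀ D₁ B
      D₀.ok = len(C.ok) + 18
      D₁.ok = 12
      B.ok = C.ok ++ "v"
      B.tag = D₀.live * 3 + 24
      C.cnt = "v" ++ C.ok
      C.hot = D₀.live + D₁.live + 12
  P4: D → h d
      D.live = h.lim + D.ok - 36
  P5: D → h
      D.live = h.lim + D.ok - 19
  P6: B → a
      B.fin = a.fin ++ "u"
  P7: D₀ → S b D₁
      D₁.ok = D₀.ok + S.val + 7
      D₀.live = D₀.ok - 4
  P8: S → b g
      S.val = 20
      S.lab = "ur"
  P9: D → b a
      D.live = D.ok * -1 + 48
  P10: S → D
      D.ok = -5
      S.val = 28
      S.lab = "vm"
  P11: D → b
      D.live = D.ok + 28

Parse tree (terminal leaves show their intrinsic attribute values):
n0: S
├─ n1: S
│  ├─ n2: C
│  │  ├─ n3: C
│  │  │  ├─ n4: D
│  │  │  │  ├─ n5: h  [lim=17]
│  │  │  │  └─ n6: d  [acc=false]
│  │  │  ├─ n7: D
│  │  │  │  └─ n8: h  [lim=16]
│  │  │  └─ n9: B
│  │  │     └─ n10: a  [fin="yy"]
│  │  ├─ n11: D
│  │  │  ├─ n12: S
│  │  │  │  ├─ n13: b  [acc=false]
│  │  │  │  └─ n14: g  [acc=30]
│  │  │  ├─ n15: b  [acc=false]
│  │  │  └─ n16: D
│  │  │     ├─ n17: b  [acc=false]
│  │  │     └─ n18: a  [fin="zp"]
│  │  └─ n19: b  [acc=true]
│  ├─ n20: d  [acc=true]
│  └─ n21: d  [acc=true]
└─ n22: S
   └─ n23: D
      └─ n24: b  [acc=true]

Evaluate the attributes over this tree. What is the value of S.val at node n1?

1. n2.ok = "yp"  ["yp"]
2. n3.ok = "uyp"  ["u" ++ C₀.ok]
3. n4.ok = 21  [len(C.ok) + 18]
4. n5.lim = 17  [terminal]
5. n6.acc = false  [terminal]
6. n4.live = 2  [h.lim + D.ok - 36]
7. n7.ok = 12  [12]
8. n8.lim = 16  [terminal]
9. n7.live = 9  [h.lim + D.ok - 19]
10. n9.ok = "uypv"  [C.ok ++ "v"]
11. n9.tag = 30  [D₀.live * 3 + 24]
12. n10.fin = "yy"  [terminal]
13. n9.fin = "yyu"  [a.fin ++ "u"]
14. n3.cnt = "vuyp"  ["v" ++ C.ok]
15. n3.hot = 23  [D₀.live + D₁.live + 12]
16. n11.ok = -3  [-3]
17. n13.acc = false  [terminal]
18. n14.acc = 30  [terminal]
19. n12.val = 20  [20]
20. n12.lab = "ur"  ["ur"]
21. n15.acc = false  [terminal]
22. n16.ok = 24  [D₀.ok + S.val + 7]
23. n17.acc = false  [terminal]
24. n18.fin = "zp"  [terminal]
25. n16.live = 24  [D.ok * -1 + 48]
26. n11.live = -7  [D₀.ok - 4]
27. n19.acc = true  [terminal]
28. n2.cnt = "yp"  [if b.acc then C₀.ok else "w"]
29. n2.hot = 19  [C₁.hot - 4]
30. n20.acc = true  [terminal]
31. n21.acc = true  [terminal]
32. n1.val = 29  [C.hot + 10]
33. n1.lab = "ypw"  [C.cnt ++ "w"]
34. n23.ok = -5  [-5]
35. n24.acc = true  [terminal]
36. n23.live = 23  [D.ok + 28]
37. n22.val = 28  [28]
38. n22.lab = "vm"  ["vm"]
39. n0.val = 9  [S₂.val * -1 + 37]
40. n0.lab = "vmu"  [S₂.lab ++ "u"]

29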